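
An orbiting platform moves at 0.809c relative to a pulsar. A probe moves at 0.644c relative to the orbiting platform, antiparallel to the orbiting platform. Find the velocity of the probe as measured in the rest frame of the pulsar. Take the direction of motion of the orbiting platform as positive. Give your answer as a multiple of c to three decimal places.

+0.344c

With v = 0.809 and u' = -0.644 (in units of c),
u = (u' + v)/(1 + u'v/c²):
u = (-0.644 + 0.809) / (1 + (-0.644)·0.809) = 0.1650/0.4790 = 0.3445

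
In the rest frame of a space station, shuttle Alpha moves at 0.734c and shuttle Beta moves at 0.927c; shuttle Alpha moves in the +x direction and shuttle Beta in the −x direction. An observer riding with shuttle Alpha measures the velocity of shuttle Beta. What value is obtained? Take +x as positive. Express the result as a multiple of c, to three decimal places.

-0.988c

β_A = 0.734, β_B = -0.927.
Transform to A's frame with the inverse velocity-addition law: u' = (u − v)/(1 − uv/c²), taking u = β_B and v = β_A.
u' = (-0.927 − 0.734) / (1 − (0.734)(-0.927)) = -1.6610/1.6804 = -0.9884.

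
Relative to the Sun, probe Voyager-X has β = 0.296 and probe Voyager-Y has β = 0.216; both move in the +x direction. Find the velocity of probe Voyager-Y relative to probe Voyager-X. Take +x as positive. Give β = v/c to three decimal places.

β_A = 0.296, β_B = 0.216.
Transform to A's frame with the inverse velocity-addition law: u' = (u − v)/(1 − uv/c²), taking u = β_B and v = β_A.
u' = (0.216 − 0.296) / (1 − (0.296)(0.216)) = -0.0800/0.9361 = -0.0855.

β = -0.085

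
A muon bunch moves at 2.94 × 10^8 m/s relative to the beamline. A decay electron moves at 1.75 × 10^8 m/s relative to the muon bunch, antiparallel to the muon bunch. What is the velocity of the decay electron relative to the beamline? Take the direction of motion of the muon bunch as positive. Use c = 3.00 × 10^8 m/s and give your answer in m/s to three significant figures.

+2.78 × 10^8 m/s

In units of c (dividing by 3.00 × 10^8 m/s): v = 0.980, u' = -0.583.
u = (u' + v)/(1 + u'v/c²):
u = (-0.583 + 0.980) / (1 + (-0.583)·0.980) = 0.3967/0.4283 = 0.9261
Converting back: u = 0.9261 × 3.00 × 10^8 m/s.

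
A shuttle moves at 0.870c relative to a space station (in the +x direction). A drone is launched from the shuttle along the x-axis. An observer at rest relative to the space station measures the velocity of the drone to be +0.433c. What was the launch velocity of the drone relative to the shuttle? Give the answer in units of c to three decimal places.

-0.701c

Invert the composition law: u' = (u − v)/(1 − uv/c²).
u' = (0.433 − 0.870) / (1 − (0.433)(0.870)) = -0.4370/0.6233 = -0.7011.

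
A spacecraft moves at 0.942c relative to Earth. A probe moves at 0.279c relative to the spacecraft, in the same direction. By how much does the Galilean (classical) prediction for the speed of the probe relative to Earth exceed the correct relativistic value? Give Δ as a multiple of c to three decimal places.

Galilean: u_cl = 0.279 + 0.942 = 1.2210.
Relativistic: u_rel = (0.279 + 0.942) / (1 + 0.279·0.942) = 1.2210/1.2628 = 0.9669.
Δ = 1.2210 − 0.9669 = 0.2541.
(The classical prediction exceeds c; the relativistic result does not.)

Δ = 0.254c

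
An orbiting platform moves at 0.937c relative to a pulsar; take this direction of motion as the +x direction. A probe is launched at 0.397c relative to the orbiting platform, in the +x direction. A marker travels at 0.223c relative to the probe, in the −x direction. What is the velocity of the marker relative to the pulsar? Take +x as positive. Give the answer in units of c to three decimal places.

+0.957c

Apply u = (u' + v)/(1 + u'v/c²) successively, working outward toward the pulsar.
Start: velocity of the orbiting platform relative to the pulsar = 0.9370c.
Compose with the probe (u' = 0.397 in the orbiting platform frame): u_1 = (0.397 + 0.937) / (1 + 0.397·0.937) = 1.3340/1.3720 = 0.9723.
Compose with the marker (u' = -0.223 in the probe frame): u_2 = (-0.223 + 0.972) / (1 + (-0.223)·0.972) = 0.7493/0.7832 = 0.9568.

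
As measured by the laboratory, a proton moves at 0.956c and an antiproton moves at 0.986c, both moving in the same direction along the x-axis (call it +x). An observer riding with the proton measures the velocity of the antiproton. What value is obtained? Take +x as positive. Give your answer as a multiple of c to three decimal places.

β_A = 0.956, β_B = 0.986.
Transform to A's frame with the inverse velocity-addition law: u' = (u − v)/(1 − uv/c²), taking u = β_B and v = β_A.
u' = (0.986 − 0.956) / (1 − (0.956)(0.986)) = 0.0300/0.0574 = 0.5228.

+0.523c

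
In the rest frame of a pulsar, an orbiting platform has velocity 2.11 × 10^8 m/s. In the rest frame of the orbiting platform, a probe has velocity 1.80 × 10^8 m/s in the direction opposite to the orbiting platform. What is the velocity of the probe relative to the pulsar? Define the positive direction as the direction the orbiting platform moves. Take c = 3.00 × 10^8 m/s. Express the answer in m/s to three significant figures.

+5.36 × 10^7 m/s

In units of c (dividing by 3.00 × 10^8 m/s): v = 0.703, u' = -0.600.
u = (u' + v)/(1 + u'v/c²):
u = (-0.600 + 0.703) / (1 + (-0.600)·0.703) = 0.1033/0.5780 = 0.1788
(Galilean addition would give +0.103c.)
Converting back: u = 0.1788 × 3.00 × 10^8 m/s.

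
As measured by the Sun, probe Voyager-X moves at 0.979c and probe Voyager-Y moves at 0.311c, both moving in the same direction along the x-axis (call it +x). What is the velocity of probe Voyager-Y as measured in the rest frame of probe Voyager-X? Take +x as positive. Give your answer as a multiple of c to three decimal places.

β_A = 0.979, β_B = 0.311.
Transform to A's frame with the inverse velocity-addition law: u' = (u − v)/(1 − uv/c²), taking u = β_B and v = β_A.
u' = (0.311 − 0.979) / (1 − (0.979)(0.311)) = -0.6680/0.6955 = -0.9604.

-0.960c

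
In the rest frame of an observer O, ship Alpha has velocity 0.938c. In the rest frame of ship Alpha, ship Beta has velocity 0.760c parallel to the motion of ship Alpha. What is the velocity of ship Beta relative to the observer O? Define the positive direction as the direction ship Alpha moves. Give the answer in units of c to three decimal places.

0.991c

With v = 0.938 and u' = 0.760 (in units of c),
u = (u' + v)/(1 + u'v/c²):
u = (0.760 + 0.938) / (1 + 0.760·0.938) = 1.6980/1.7129 = 0.9913
(Galilean addition would give +1.698c, exceeding c.)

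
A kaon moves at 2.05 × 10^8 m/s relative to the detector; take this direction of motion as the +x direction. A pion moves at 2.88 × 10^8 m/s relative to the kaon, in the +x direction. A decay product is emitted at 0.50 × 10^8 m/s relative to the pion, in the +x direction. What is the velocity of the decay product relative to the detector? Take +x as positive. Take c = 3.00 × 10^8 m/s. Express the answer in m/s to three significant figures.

Apply u = (u' + v)/(1 + u'v/c²) successively, working outward toward the detector.
(Dividing each given speed by c = 3.00 × 10^8 m/s to work in units of c.)
Start: velocity of the kaon relative to the detector = 0.6833c.
Compose with the pion (u' = 0.960 in the kaon frame): u_1 = (0.960 + 0.683) / (1 + 0.960·0.683) = 1.6433/1.6560 = 0.9924.
Compose with the decay product (u' = 0.167 in the pion frame): u_2 = (0.167 + 0.992) / (1 + 0.167·0.992) = 1.1590/1.1654 = 0.9945.
So u = 0.9945 × 3.00 × 10^8 m/s.

2.98 × 10^8 m/s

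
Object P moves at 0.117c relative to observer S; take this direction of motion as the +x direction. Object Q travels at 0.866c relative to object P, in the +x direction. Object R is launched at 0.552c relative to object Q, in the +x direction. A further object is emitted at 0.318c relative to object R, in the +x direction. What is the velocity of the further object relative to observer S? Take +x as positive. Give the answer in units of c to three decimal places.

0.983c

Apply u = (u' + v)/(1 + u'v/c²) successively, working outward toward observer S.
Start: velocity of object P relative to observer S = 0.1170c.
Compose with object Q (u' = 0.866 in object P frame): u_1 = (0.866 + 0.117) / (1 + 0.866·0.117) = 0.9830/1.1013 = 0.8926.
Compose with object R (u' = 0.552 in object Q frame): u_2 = (0.552 + 0.893) / (1 + 0.552·0.893) = 1.4446/1.4927 = 0.9678.
Compose with the further object (u' = 0.318 in object R frame): u_3 = (0.318 + 0.968) / (1 + 0.318·0.968) = 1.2858/1.3077 = 0.9832.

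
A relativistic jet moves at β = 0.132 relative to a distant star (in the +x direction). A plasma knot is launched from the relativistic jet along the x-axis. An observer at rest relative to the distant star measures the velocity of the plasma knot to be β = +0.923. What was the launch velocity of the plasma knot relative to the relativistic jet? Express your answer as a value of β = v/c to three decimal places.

Invert the composition law: u' = (u − v)/(1 − uv/c²).
u' = (0.923 − 0.132) / (1 − (0.923)(0.132)) = 0.7910/0.8782 = 0.9007.

β = +0.901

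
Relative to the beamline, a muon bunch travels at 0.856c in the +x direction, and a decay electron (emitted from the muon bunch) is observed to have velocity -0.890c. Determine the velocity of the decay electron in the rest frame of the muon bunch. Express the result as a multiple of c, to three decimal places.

Invert the composition law: u' = (u − v)/(1 − uv/c²).
u' = (-0.890 − 0.856) / (1 − (-0.890)(0.856)) = -1.7460/1.7618 = -0.9910.

-0.991c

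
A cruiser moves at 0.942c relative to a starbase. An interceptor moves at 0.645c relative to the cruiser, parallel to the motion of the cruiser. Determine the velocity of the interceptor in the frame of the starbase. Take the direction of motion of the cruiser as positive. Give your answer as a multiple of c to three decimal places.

0.987c

With v = 0.942 and u' = 0.645 (in units of c),
u = (u' + v)/(1 + u'v/c²):
u = (0.645 + 0.942) / (1 + 0.645·0.942) = 1.5870/1.6076 = 0.9872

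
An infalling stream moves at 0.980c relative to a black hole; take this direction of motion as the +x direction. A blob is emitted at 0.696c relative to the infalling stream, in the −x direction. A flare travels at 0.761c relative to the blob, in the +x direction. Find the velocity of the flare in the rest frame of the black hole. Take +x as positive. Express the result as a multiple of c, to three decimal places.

Apply u = (u' + v)/(1 + u'v/c²) successively, working outward toward the black hole.
Start: velocity of the infalling stream relative to the black hole = 0.9800c.
Compose with the blob (u' = -0.696 in the infalling stream frame): u_1 = (-0.696 + 0.980) / (1 + (-0.696)·0.980) = 0.2840/0.3179 = 0.8933.
Compose with the flare (u' = 0.761 in the blob frame): u_2 = (0.761 + 0.893) / (1 + 0.761·0.893) = 1.6543/1.6798 = 0.9848.

+0.985c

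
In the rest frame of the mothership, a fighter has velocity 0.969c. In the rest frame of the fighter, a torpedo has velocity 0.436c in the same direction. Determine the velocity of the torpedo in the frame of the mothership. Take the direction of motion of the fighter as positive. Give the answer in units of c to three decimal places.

0.988c

With v = 0.969 and u' = 0.436 (in units of c),
u = (u' + v)/(1 + u'v/c²):
u = (0.436 + 0.969) / (1 + 0.436·0.969) = 1.4050/1.4225 = 0.9877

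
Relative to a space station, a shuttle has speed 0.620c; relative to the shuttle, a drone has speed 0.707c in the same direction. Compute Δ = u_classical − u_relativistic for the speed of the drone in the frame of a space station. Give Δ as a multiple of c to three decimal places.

Δ = 0.404c

Galilean: u_cl = 0.707 + 0.620 = 1.3270.
Relativistic: u_rel = (0.707 + 0.620) / (1 + 0.707·0.620) = 1.3270/1.4383 = 0.9226.
Δ = 1.3270 − 0.9226 = 0.4044.
(The classical prediction exceeds c; the relativistic result does not.)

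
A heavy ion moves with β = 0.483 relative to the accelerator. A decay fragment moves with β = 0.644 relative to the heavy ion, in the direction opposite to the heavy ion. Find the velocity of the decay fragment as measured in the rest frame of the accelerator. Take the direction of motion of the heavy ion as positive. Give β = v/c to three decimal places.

β = -0.234

With v = 0.483 and u' = -0.644 (in units of c),
u = (u' + v)/(1 + u'v/c²):
u = (-0.644 + 0.483) / (1 + (-0.644)·0.483) = -0.1610/0.6889 = -0.2337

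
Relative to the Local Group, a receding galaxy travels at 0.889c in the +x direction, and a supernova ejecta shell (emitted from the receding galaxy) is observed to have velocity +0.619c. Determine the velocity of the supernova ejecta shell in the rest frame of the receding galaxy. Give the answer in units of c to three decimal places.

-0.600c

Invert the composition law: u' = (u − v)/(1 − uv/c²).
u' = (0.619 − 0.889) / (1 − (0.619)(0.889)) = -0.2700/0.4497 = -0.6004.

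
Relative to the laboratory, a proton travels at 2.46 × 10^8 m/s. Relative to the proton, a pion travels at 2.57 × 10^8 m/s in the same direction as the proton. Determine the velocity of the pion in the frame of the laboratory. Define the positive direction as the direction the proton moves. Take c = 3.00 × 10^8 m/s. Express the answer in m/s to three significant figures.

In units of c (dividing by 3.00 × 10^8 m/s): v = 0.820, u' = 0.857.
u = (u' + v)/(1 + u'v/c²):
u = (0.857 + 0.820) / (1 + 0.857·0.820) = 1.6767/1.7025 = 0.9848
Converting back: u = 0.9848 × 3.00 × 10^8 m/s.

2.95 × 10^8 m/s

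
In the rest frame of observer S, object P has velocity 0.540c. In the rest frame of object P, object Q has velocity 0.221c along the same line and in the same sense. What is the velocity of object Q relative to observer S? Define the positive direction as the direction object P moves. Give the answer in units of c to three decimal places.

0.680c

With v = 0.540 and u' = 0.221 (in units of c),
u = (u' + v)/(1 + u'v/c²):
u = (0.221 + 0.540) / (1 + 0.221·0.540) = 0.7610/1.1193 = 0.6799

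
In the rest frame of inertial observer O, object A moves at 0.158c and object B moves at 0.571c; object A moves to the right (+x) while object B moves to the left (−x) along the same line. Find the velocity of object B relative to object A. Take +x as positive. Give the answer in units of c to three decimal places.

-0.669c

β_A = 0.158, β_B = -0.571.
Transform to A's frame with the inverse velocity-addition law: u' = (u − v)/(1 − uv/c²), taking u = β_B and v = β_A.
u' = (-0.571 − 0.158) / (1 − (0.158)(-0.571)) = -0.7290/1.0902 = -0.6687.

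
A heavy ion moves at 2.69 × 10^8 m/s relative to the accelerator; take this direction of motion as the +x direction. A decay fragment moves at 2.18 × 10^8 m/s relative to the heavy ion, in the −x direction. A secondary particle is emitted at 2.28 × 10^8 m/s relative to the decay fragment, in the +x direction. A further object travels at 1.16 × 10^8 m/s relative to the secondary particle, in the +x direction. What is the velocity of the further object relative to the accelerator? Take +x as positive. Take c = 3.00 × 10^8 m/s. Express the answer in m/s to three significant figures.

Apply u = (u' + v)/(1 + u'v/c²) successively, working outward toward the accelerator.
(Dividing each given speed by c = 3.00 × 10^8 m/s to work in units of c.)
Start: velocity of the heavy ion relative to the accelerator = 0.8967c.
Compose with the decay fragment (u' = -0.727 in the heavy ion frame): u_1 = (-0.727 + 0.897) / (1 + (-0.727)·0.897) = 0.1700/0.3484 = 0.4879.
Compose with the secondary particle (u' = 0.760 in the decay fragment frame): u_2 = (0.760 + 0.488) / (1 + 0.760·0.488) = 1.2479/1.3708 = 0.9103.
Compose with the further object (u' = 0.387 in the secondary particle frame): u_3 = (0.387 + 0.910) / (1 + 0.387·0.910) = 1.2970/1.3520 = 0.9593.
So u = 0.9593 × 3.00 × 10^8 m/s.

+2.88 × 10^8 m/s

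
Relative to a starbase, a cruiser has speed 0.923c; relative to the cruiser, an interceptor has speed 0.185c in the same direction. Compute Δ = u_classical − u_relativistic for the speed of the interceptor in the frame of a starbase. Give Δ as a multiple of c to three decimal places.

Δ = 0.162c

Galilean: u_cl = 0.185 + 0.923 = 1.1080.
Relativistic: u_rel = (0.185 + 0.923) / (1 + 0.185·0.923) = 1.1080/1.1708 = 0.9464.
Δ = 1.1080 − 0.9464 = 0.1616.
(The classical prediction exceeds c; the relativistic result does not.)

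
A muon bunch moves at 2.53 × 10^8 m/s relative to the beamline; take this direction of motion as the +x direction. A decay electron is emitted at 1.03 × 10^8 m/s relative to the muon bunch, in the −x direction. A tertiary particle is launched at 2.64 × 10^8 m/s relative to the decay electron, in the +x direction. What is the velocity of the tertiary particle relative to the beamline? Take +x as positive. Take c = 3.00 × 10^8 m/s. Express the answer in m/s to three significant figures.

Apply u = (u' + v)/(1 + u'v/c²) successively, working outward toward the beamline.
(Dividing each given speed by c = 3.00 × 10^8 m/s to work in units of c.)
Start: velocity of the muon bunch relative to the beamline = 0.8433c.
Compose with the decay electron (u' = -0.343 in the muon bunch frame): u_1 = (-0.343 + 0.843) / (1 + (-0.343)·0.843) = 0.5000/0.7105 = 0.7038.
Compose with the tertiary particle (u' = 0.880 in the decay electron frame): u_2 = (0.880 + 0.704) / (1 + 0.880·0.704) = 1.5838/1.6193 = 0.9780.
So u = 0.9780 × 3.00 × 10^8 m/s.

+2.93 × 10^8 m/s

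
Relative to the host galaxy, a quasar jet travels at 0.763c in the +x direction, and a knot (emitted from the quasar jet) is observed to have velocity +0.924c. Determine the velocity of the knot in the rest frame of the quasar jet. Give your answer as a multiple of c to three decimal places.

+0.546c

Invert the composition law: u' = (u − v)/(1 − uv/c²).
u' = (0.924 − 0.763) / (1 − (0.924)(0.763)) = 0.1610/0.2950 = 0.5458.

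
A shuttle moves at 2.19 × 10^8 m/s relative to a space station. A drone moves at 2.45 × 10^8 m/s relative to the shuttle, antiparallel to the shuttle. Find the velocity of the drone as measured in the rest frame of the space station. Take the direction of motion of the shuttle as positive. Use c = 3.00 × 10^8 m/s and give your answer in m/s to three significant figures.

-6.44 × 10^7 m/s

In units of c (dividing by 3.00 × 10^8 m/s): v = 0.730, u' = -0.817.
u = (u' + v)/(1 + u'v/c²):
u = (-0.817 + 0.730) / (1 + (-0.817)·0.730) = -0.0867/0.4038 = -0.2146
Converting back: u = -0.2146 × 3.00 × 10^8 m/s.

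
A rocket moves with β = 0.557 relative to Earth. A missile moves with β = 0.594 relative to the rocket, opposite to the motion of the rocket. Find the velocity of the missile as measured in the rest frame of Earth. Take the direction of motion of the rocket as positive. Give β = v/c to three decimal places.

With v = 0.557 and u' = -0.594 (in units of c),
u = (u' + v)/(1 + u'v/c²):
u = (-0.594 + 0.557) / (1 + (-0.594)·0.557) = -0.0370/0.6691 = -0.0553
(Galilean addition would give -0.037c.)

β = -0.055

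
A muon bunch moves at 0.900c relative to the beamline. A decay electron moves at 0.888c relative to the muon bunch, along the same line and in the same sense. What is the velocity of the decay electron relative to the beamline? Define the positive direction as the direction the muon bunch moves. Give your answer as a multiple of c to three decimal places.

0.994c

With v = 0.900 and u' = 0.888 (in units of c),
u = (u' + v)/(1 + u'v/c²):
u = (0.888 + 0.900) / (1 + 0.888·0.900) = 1.7880/1.7992 = 0.9938
(Galilean addition would give +1.788c, exceeding c.)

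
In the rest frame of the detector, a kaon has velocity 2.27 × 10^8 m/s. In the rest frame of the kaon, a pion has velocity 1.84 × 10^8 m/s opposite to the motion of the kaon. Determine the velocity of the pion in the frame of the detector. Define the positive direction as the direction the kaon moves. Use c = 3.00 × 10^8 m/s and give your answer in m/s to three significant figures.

+8.02 × 10^7 m/s

In units of c (dividing by 3.00 × 10^8 m/s): v = 0.757, u' = -0.613.
u = (u' + v)/(1 + u'v/c²):
u = (-0.613 + 0.757) / (1 + (-0.613)·0.757) = 0.1433/0.5359 = 0.2675
(Galilean addition would give +0.143c.)
Converting back: u = 0.2675 × 3.00 × 10^8 m/s.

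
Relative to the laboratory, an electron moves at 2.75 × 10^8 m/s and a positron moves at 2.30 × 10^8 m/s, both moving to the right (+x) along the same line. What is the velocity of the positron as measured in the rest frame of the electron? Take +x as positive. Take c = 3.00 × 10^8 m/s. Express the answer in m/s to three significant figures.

-1.51 × 10^8 m/s

β_A = 0.917, β_B = 0.767 (dividing each by c = 3.00 × 10^8 m/s).
Transform to A's frame with the inverse velocity-addition law: u' = (u − v)/(1 − uv/c²), taking u = β_B and v = β_A.
u' = (0.767 − 0.917) / (1 − (0.917)(0.767)) = -0.1500/0.2972 = -0.5047.
u' = -0.5047 × 3.00 × 10^8 m/s.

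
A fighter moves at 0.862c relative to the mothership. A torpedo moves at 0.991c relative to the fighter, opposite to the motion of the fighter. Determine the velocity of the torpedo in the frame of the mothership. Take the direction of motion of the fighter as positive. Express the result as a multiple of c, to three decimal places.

-0.885c

With v = 0.862 and u' = -0.991 (in units of c),
u = (u' + v)/(1 + u'v/c²):
u = (-0.991 + 0.862) / (1 + (-0.991)·0.862) = -0.1290/0.1458 = -0.8850
(Galilean addition would give -0.129c.)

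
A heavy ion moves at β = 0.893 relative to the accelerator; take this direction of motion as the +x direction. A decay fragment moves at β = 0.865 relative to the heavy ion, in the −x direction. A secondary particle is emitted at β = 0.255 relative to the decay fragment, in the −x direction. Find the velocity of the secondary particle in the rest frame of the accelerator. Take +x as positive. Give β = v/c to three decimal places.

β = -0.136

Apply u = (u' + v)/(1 + u'v/c²) successively, working outward toward the accelerator.
Start: velocity of the heavy ion relative to the accelerator = 0.8930c.
Compose with the decay fragment (u' = -0.865 in the heavy ion frame): u_1 = (-0.865 + 0.893) / (1 + (-0.865)·0.893) = 0.0280/0.2276 = 0.1230.
Compose with the secondary particle (u' = -0.255 in the decay fragment frame): u_2 = (-0.255 + 0.123) / (1 + (-0.255)·0.123) = -0.1320/0.9686 = -0.1362.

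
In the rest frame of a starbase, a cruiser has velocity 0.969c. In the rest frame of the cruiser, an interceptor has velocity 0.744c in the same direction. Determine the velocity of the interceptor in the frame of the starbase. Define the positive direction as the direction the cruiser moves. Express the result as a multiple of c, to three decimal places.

0.995c

With v = 0.969 and u' = 0.744 (in units of c),
u = (u' + v)/(1 + u'v/c²):
u = (0.744 + 0.969) / (1 + 0.744·0.969) = 1.7130/1.7209 = 0.9954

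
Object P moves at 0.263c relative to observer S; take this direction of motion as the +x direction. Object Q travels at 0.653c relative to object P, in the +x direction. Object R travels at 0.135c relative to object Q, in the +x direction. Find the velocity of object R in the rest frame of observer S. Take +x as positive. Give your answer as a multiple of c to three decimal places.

Apply u = (u' + v)/(1 + u'v/c²) successively, working outward toward observer S.
Start: velocity of object P relative to observer S = 0.2630c.
Compose with object Q (u' = 0.653 in object P frame): u_1 = (0.653 + 0.263) / (1 + 0.653·0.263) = 0.9160/1.1717 = 0.7817.
Compose with object R (u' = 0.135 in object Q frame): u_2 = (0.135 + 0.782) / (1 + 0.135·0.782) = 0.9167/1.1055 = 0.8292.

0.829c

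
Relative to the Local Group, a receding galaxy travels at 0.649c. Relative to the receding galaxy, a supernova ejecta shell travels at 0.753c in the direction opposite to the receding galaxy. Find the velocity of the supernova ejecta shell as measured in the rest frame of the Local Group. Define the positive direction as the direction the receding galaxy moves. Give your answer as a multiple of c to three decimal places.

-0.203c

With v = 0.649 and u' = -0.753 (in units of c),
u = (u' + v)/(1 + u'v/c²):
u = (-0.753 + 0.649) / (1 + (-0.753)·0.649) = -0.1040/0.5113 = -0.2034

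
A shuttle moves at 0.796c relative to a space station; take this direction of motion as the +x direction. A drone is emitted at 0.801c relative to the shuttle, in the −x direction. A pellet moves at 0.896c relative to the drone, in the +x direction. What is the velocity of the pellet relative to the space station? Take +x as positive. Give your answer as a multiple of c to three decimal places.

Apply u = (u' + v)/(1 + u'v/c²) successively, working outward toward the space station.
Start: velocity of the shuttle relative to the space station = 0.7960c.
Compose with the drone (u' = -0.801 in the shuttle frame): u_1 = (-0.801 + 0.796) / (1 + (-0.801)·0.796) = -0.0050/0.3624 = -0.0138.
Compose with the pellet (u' = 0.896 in the drone frame): u_2 = (0.896 + (-0.014)) / (1 + 0.896·(-0.014)) = 0.8822/0.9876 = 0.8932.

+0.893c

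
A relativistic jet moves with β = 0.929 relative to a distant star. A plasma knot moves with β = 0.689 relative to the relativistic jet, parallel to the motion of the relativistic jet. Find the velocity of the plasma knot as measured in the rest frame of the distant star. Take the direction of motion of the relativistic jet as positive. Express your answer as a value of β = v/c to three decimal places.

β = 0.987

With v = 0.929 and u' = 0.689 (in units of c),
u = (u' + v)/(1 + u'v/c²):
u = (0.689 + 0.929) / (1 + 0.689·0.929) = 1.6180/1.6401 = 0.9865
(Galilean addition would give +1.618c, exceeding c.)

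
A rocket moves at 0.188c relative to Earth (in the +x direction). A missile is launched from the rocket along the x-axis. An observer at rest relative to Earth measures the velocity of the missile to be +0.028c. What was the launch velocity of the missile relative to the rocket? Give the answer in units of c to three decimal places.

-0.161c

Invert the composition law: u' = (u − v)/(1 − uv/c²).
u' = (0.028 − 0.188) / (1 − (0.028)(0.188)) = -0.1600/0.9947 = -0.1608.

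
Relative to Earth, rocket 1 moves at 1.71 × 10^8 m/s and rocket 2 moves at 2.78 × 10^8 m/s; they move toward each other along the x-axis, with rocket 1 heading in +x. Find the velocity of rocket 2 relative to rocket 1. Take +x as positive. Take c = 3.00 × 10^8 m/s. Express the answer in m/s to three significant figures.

-2.94 × 10^8 m/s

β_A = 0.570, β_B = -0.927 (dividing each by c = 3.00 × 10^8 m/s).
Transform to A's frame with the inverse velocity-addition law: u' = (u − v)/(1 − uv/c²), taking u = β_B and v = β_A.
u' = (-0.927 − 0.570) / (1 − (0.570)(-0.927)) = -1.4967/1.5282 = -0.9794.
u' = -0.9794 × 3.00 × 10^8 m/s.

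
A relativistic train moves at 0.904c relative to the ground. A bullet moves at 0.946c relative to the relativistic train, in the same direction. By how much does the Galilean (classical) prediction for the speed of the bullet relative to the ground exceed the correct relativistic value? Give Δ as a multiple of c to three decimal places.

Δ = 0.853c

Galilean: u_cl = 0.946 + 0.904 = 1.8500.
Relativistic: u_rel = (0.946 + 0.904) / (1 + 0.946·0.904) = 1.8500/1.8552 = 0.9972.
Δ = 1.8500 − 0.9972 = 0.8528.
(The classical prediction exceeds c; the relativistic result does not.)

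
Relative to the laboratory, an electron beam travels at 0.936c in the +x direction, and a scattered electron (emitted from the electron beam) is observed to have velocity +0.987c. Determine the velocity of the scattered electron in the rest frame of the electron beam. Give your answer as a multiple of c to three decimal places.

+0.670c

Invert the composition law: u' = (u − v)/(1 − uv/c²).
u' = (0.987 − 0.936) / (1 − (0.987)(0.936)) = 0.0510/0.0762 = 0.6696.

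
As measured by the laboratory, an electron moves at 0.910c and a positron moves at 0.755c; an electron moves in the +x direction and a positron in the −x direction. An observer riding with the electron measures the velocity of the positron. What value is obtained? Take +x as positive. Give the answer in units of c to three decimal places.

β_A = 0.910, β_B = -0.755.
Transform to A's frame with the inverse velocity-addition law: u' = (u − v)/(1 − uv/c²), taking u = β_B and v = β_A.
u' = (-0.755 − 0.910) / (1 − (0.910)(-0.755)) = -1.6650/1.6870 = -0.9869.

-0.987c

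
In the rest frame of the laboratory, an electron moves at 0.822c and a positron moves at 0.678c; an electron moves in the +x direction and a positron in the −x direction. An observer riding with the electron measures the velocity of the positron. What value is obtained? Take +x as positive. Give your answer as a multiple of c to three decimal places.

β_A = 0.822, β_B = -0.678.
Transform to A's frame with the inverse velocity-addition law: u' = (u − v)/(1 − uv/c²), taking u = β_B and v = β_A.
u' = (-0.678 − 0.822) / (1 − (0.822)(-0.678)) = -1.5000/1.5573 = -0.9632.

-0.963c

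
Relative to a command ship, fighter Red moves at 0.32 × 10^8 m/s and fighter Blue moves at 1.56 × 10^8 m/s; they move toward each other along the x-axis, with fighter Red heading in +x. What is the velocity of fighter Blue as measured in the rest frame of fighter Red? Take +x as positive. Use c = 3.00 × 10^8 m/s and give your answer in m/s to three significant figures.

β_A = 0.107, β_B = -0.520 (dividing each by c = 3.00 × 10^8 m/s).
Transform to A's frame with the inverse velocity-addition law: u' = (u − v)/(1 − uv/c²), taking u = β_B and v = β_A.
u' = (-0.520 − 0.107) / (1 − (0.107)(-0.520)) = -0.6267/1.0555 = -0.5937.
u' = -0.5937 × 3.00 × 10^8 m/s.

-1.78 × 10^8 m/s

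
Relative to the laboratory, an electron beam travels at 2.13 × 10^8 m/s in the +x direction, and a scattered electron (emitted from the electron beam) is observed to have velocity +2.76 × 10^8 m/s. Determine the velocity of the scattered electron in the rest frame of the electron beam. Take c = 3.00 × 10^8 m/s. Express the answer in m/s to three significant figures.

v = 0.710c, u = 0.920c.
Invert the composition law: u' = (u − v)/(1 − uv/c²).
u' = (0.920 − 0.710) / (1 − (0.920)(0.710)) = 0.2100/0.3468 = 0.6055.
u' = 0.6055 × 3.00 × 10^8 m/s.

+1.82 × 10^8 m/s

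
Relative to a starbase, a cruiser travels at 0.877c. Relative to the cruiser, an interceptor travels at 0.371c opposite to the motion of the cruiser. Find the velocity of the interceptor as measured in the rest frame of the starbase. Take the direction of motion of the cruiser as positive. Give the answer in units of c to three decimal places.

With v = 0.877 and u' = -0.371 (in units of c),
u = (u' + v)/(1 + u'v/c²):
u = (-0.371 + 0.877) / (1 + (-0.371)·0.877) = 0.5060/0.6746 = 0.7500

+0.750c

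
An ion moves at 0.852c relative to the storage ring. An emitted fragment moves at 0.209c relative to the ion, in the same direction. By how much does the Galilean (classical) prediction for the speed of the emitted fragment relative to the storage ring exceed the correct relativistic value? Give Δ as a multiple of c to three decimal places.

Galilean: u_cl = 0.209 + 0.852 = 1.0610.
Relativistic: u_rel = (0.209 + 0.852) / (1 + 0.209·0.852) = 1.0610/1.1781 = 0.9006.
Δ = 1.0610 − 0.9006 = 0.1604.
(The classical prediction exceeds c; the relativistic result does not.)

Δ = 0.160c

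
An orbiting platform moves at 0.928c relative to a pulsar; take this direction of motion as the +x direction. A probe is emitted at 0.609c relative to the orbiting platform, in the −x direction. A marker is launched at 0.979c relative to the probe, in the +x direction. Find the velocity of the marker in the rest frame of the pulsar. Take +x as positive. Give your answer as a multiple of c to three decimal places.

Apply u = (u' + v)/(1 + u'v/c²) successively, working outward toward the pulsar.
Start: velocity of the orbiting platform relative to the pulsar = 0.9280c.
Compose with the probe (u' = -0.609 in the orbiting platform frame): u_1 = (-0.609 + 0.928) / (1 + (-0.609)·0.928) = 0.3190/0.4348 = 0.7336.
Compose with the marker (u' = 0.979 in the probe frame): u_2 = (0.979 + 0.734) / (1 + 0.979·0.734) = 1.7126/1.7182 = 0.9967.

+0.997c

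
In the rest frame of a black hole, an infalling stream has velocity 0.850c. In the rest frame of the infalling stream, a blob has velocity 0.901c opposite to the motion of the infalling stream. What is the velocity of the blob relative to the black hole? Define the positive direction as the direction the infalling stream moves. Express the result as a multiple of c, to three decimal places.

With v = 0.850 and u' = -0.901 (in units of c),
u = (u' + v)/(1 + u'v/c²):
u = (-0.901 + 0.850) / (1 + (-0.901)·0.850) = -0.0510/0.2341 = -0.2178
(Galilean addition would give -0.051c.)

-0.218c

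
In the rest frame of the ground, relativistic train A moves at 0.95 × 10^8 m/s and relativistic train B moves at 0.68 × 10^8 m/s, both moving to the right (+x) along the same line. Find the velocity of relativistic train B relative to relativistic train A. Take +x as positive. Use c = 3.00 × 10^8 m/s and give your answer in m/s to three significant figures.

-2.91 × 10^7 m/s

β_A = 0.317, β_B = 0.227 (dividing each by c = 3.00 × 10^8 m/s).
Transform to A's frame with the inverse velocity-addition law: u' = (u − v)/(1 − uv/c²), taking u = β_B and v = β_A.
u' = (0.227 − 0.317) / (1 − (0.317)(0.227)) = -0.0900/0.9282 = -0.0970.
u' = -0.0970 × 3.00 × 10^8 m/s.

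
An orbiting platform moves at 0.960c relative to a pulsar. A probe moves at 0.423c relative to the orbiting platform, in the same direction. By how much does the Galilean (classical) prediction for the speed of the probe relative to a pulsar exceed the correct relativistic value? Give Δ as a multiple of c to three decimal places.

Δ = 0.399c

Galilean: u_cl = 0.423 + 0.960 = 1.3830.
Relativistic: u_rel = (0.423 + 0.960) / (1 + 0.423·0.960) = 1.3830/1.4061 = 0.9836.
Δ = 1.3830 − 0.9836 = 0.3994.
(The classical prediction exceeds c; the relativistic result does not.)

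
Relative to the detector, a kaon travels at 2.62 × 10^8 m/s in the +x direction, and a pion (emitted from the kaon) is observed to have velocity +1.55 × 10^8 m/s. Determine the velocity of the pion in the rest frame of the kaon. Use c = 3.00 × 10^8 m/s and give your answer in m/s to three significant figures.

-1.95 × 10^8 m/s

v = 0.873c, u = 0.517c.
Invert the composition law: u' = (u − v)/(1 − uv/c²).
u' = (0.517 − 0.873) / (1 − (0.517)(0.873)) = -0.3567/0.5488 = -0.6499.
u' = -0.6499 × 3.00 × 10^8 m/s.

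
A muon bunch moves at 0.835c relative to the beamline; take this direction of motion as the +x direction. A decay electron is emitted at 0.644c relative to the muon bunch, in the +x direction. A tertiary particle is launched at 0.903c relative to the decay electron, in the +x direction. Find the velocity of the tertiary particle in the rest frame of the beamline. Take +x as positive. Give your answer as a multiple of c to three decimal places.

Apply u = (u' + v)/(1 + u'v/c²) successively, working outward toward the beamline.
Start: velocity of the muon bunch relative to the beamline = 0.8350c.
Compose with the decay electron (u' = 0.644 in the muon bunch frame): u_1 = (0.644 + 0.835) / (1 + 0.644·0.835) = 1.4790/1.5377 = 0.9618.
Compose with the tertiary particle (u' = 0.903 in the decay electron frame): u_2 = (0.903 + 0.962) / (1 + 0.903·0.962) = 1.8648/1.8685 = 0.9980.

0.998c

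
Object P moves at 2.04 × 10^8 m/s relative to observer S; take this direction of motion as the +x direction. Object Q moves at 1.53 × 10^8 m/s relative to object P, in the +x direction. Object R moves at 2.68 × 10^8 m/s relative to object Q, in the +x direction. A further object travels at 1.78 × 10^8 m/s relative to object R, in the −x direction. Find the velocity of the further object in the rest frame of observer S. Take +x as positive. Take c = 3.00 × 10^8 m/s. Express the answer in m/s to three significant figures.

Apply u = (u' + v)/(1 + u'v/c²) successively, working outward toward observer S.
(Dividing each given speed by c = 3.00 × 10^8 m/s to work in units of c.)
Start: velocity of object P relative to observer S = 0.6800c.
Compose with object Q (u' = 0.510 in object P frame): u_1 = (0.510 + 0.680) / (1 + 0.510·0.680) = 1.1900/1.3468 = 0.8836.
Compose with object R (u' = 0.893 in object Q frame): u_2 = (0.893 + 0.884) / (1 + 0.893·0.884) = 1.7769/1.7893 = 0.9931.
Compose with the further object (u' = -0.593 in object R frame): u_3 = (-0.593 + 0.993) / (1 + (-0.593)·0.993) = 0.3997/0.4108 = 0.9731.
So u = 0.9731 × 3.00 × 10^8 m/s.

+2.92 × 10^8 m/s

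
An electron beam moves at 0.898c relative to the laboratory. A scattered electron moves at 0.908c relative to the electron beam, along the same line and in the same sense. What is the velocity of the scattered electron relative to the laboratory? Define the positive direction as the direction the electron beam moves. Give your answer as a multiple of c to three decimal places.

With v = 0.898 and u' = 0.908 (in units of c),
u = (u' + v)/(1 + u'v/c²):
u = (0.908 + 0.898) / (1 + 0.908·0.898) = 1.8060/1.8154 = 0.9948

0.995c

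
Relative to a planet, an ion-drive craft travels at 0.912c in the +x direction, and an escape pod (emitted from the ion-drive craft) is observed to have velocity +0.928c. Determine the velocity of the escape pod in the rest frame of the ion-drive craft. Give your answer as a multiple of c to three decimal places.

Invert the composition law: u' = (u − v)/(1 − uv/c²).
u' = (0.928 − 0.912) / (1 − (0.928)(0.912)) = 0.0160/0.1537 = 0.1041.

+0.104c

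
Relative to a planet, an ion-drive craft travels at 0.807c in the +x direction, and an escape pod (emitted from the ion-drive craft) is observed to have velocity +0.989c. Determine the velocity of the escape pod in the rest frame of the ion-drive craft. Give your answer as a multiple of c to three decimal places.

+0.902c

Invert the composition law: u' = (u − v)/(1 − uv/c²).
u' = (0.989 − 0.807) / (1 − (0.989)(0.807)) = 0.1820/0.2019 = 0.9015.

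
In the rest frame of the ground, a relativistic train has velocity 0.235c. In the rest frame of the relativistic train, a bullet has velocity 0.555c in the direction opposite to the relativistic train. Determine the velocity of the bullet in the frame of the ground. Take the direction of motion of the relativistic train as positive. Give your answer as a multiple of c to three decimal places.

With v = 0.235 and u' = -0.555 (in units of c),
u = (u' + v)/(1 + u'v/c²):
u = (-0.555 + 0.235) / (1 + (-0.555)·0.235) = -0.3200/0.8696 = -0.3680
(Galilean addition would give -0.320c.)

-0.368c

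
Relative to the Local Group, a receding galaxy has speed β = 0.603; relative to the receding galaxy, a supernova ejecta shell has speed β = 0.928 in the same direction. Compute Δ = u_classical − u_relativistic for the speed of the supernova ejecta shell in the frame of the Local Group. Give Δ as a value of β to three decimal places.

Galilean: u_cl = 0.928 + 0.603 = 1.5310.
Relativistic: u_rel = (0.928 + 0.603) / (1 + 0.928·0.603) = 1.5310/1.5596 = 0.9817.
Δ = 1.5310 − 0.9817 = 0.5493.
(The classical prediction exceeds c; the relativistic result does not.)

Δ = 0.549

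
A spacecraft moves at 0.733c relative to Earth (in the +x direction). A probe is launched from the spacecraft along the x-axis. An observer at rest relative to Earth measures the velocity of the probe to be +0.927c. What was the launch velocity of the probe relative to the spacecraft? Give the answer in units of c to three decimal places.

Invert the composition law: u' = (u − v)/(1 − uv/c²).
u' = (0.927 − 0.733) / (1 − (0.927)(0.733)) = 0.1940/0.3205 = 0.6053.

+0.605c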